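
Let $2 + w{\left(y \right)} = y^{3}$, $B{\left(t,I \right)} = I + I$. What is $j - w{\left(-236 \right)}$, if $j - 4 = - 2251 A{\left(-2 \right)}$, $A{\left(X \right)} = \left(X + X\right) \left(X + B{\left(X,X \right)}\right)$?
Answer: $13090238$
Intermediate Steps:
$B{\left(t,I \right)} = 2 I$
$A{\left(X \right)} = 6 X^{2}$ ($A{\left(X \right)} = \left(X + X\right) \left(X + 2 X\right) = 2 X 3 X = 6 X^{2}$)
$w{\left(y \right)} = -2 + y^{3}$
$j = -54020$ ($j = 4 - 2251 \cdot 6 \left(-2\right)^{2} = 4 - 2251 \cdot 6 \cdot 4 = 4 - 54024 = -54020$)
$j - w{\left(-236 \right)} = -54020 - \left(-2 + \left(-236\right)^{3}\right) = -54020 - \left(-2 - 13144256\right) = -54020 - -13144258 = -54020 + 13144258 = 13090238$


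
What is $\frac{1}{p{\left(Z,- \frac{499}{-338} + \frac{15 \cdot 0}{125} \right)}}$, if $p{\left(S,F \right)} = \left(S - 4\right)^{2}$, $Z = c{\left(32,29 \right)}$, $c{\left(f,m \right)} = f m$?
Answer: $\frac{1}{853776} \approx 1.1713 \cdot 10^{-6}$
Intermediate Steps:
$Z = 928$ ($Z = 32 \cdot 29 = 928$)
$p{\left(S,F \right)} = \left(-4 + S\right)^{2}$
$\frac{1}{p{\left(Z,- \frac{499}{-338} + \frac{15 \cdot 0}{125} \right)}} = \frac{1}{\left(-4 + 928\right)^{2}} = \frac{1}{924^{2}} = \frac{1}{853776}$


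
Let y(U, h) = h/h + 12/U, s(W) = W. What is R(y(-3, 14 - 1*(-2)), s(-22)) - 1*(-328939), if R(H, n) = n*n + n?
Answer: 329401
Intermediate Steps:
y(U, h) = 1 + 12/U
R(H, n) = n + n² (R(H, n) = n² + n = n + n²)
R(y(-3, 14 - 1*(-2)), s(-22)) - 1*(-328939) = -22*(1 - 22) - 1*(-328939) = -22*(-21) + 328939 = 462 + 328939 = 329401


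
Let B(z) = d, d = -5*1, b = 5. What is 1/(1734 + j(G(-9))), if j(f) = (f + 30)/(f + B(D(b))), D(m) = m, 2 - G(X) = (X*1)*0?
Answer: 3/5170 ≈ 0.00058027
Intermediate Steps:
G(X) = 2 (G(X) = 2 - X*1*0 = 2 - X*0 = 2 - 1*0 = 2 + 0 = 2)
d = -5
B(z) = -5
j(f) = (30 + f)/(-5 + f) (j(f) = (f + 30)/(f - 5) = (30 + f)/(-5 + f))
1/(1734 + j(G(-9))) = 1/(1734 + (30 + 2)/(-5 + 2)) = 1/(1734 + 32/(-3)) = 1/(1734 - 1/3*32) = 1/(1734 - 32/3) = 1/(5170/3) = 3/5170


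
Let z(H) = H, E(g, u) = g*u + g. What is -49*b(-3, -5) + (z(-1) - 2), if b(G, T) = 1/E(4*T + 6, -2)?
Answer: -13/2 ≈ -6.5000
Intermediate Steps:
E(g, u) = g + g*u
b(G, T) = 1/(-6 - 4*T) (b(G, T) = 1/((4*T + 6)*(1 - 2)) = 1/((6 + 4*T)*(-1)) = 1/(-6 - 4*T))
-49*b(-3, -5) + (z(-1) - 2) = -49/(2*(-3 - 2*(-5))) + (-1 - 2) = -49/(2*(-3 + 10)) - 3 = -49/(2*7) - 3 = -49*1/14 - 3 = -7/2 - 3 = -13/2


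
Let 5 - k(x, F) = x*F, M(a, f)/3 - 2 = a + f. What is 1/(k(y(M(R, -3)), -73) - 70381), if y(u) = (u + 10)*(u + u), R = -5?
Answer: -1/49352 ≈ -2.0263e-5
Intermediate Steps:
M(a, f) = 6 + 3*a + 3*f (M(a, f) = 6 + 3*(a + f) = 6 + (3*a + 3*f) = 6 + 3*a + 3*f)
y(u) = 2*u*(10 + u) (y(u) = (10 + u)*(2*u) = 2*u*(10 + u))
k(x, F) = 5 - F*x (k(x, F) = 5 - x*F = 5 - F*x)
1/(k(y(M(R, -3)), -73) - 70381) = 1/((5 - 1*(-73)*2*(6 + 3*(-5) + 3*(-3))*(10 + (6 + 3*(-5) + 3*(-3)))) - 70381) = 1/((5 - 1*(-73)*2*(6 - 15 - 9)*(10 + (6 - 15 - 9))) - 70381) = 1/((5 - 1*(-73)*2*(-18)*(10 - 18)) - 70381) = 1/((5 - 1*(-73)*2*(-18)*(-8)) - 70381) = 1/((5 - 1*(-73)*288) - 70381) = 1/((5 + 21024) - 70381) = 1/(21029 - 70381) = 1/(-49352) = -1/49352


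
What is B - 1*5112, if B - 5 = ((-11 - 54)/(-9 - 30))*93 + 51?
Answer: -4901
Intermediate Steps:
B = 211 (B = 5 + (((-11 - 54)/(-9 - 30))*93 + 51) = 5 + (-65/(-39)*93 + 51) = 5 + (-65*(-1/39)*93 + 51) = 5 + ((5/3)*93 + 51) = 5 + (155 + 51) = 5 + 206 = 211)
B - 1*5112 = 211 - 1*5112 = 211 - 5112 = -4901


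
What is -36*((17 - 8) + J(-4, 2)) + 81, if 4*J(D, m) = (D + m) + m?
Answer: -243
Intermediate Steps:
J(D, m) = m/2 + D/4 (J(D, m) = ((D + m) + m)/4 = (D + 2*m)/4 = m/2 + D/4)
-36*((17 - 8) + J(-4, 2)) + 81 = -36*((17 - 8) + ((1/2)*2 + (1/4)*(-4))) + 81 = -36*(9 + (1 - 1)) + 81 = -36*(9 + 0) + 81 = -36*9 + 81 = -324 + 81 = -243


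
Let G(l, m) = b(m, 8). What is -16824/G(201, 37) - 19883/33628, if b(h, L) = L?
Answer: -70739567/33628 ≈ -2103.6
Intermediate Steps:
G(l, m) = 8
-16824/G(201, 37) - 19883/33628 = -16824/8 - 19883/33628 = -16824*⅛ - 19883*1/33628 = -2103 - 19883/33628 = -70739567/33628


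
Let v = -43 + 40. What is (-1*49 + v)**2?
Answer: 2704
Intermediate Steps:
v = -3
(-1*49 + v)**2 = (-1*49 - 3)**2 = (-49 - 3)**2 = (-52)**2 = 2704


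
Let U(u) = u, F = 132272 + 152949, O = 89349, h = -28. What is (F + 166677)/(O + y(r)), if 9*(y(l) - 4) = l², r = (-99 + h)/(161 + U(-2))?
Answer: 51409950021/10165207433 ≈ 5.0574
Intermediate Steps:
F = 285221
r = -127/159 (r = (-99 - 28)/(161 - 2) = -127/159 ≈ -0.79874)
y(l) = 4 + l²/9
(F + 166677)/(O + y(r)) = (285221 + 166677)/(89349 + (4 + (-127/159)²/9)) = 451898/(89349 + (4 + (⅑)*(16129/25281))) = 451898/(89349 + (4 + 16129/227529)) = 451898/(89349 + 926245/227529) = 451898/(20330414866/227529) = 451898*(227529/20330414866) = 51409950021/10165207433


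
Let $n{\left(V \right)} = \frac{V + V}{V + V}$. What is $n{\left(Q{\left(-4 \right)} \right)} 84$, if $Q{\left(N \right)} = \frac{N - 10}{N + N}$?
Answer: $84$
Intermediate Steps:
$Q{\left(N \right)} = \frac{-10 + N}{2 N}$
$n{\left(V \right)} = 1$ ($n{\left(V \right)} = \frac{2 V}{2 V} = 2 V \frac{1}{2 V} = 1$)
$n{\left(Q{\left(-4 \right)} \right)} 84 = 1 \cdot 84 = 84$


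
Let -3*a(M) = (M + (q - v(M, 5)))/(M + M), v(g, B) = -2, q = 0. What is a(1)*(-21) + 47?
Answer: 115/2 ≈ 57.500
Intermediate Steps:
a(M) = -(2 + M)/(6*M) (a(M) = -(M + (0 - 1*(-2)))/(3*(M + M)) = -(M + (0 + 2))/(3*(2*M)) = -(M + 2)*1/(2*M)/3 = -(2 + M)*1/(2*M)/3 = -(2 + M)/(6*M))
a(1)*(-21) + 47 = ((⅙)*(-2 - 1*1)/1)*(-21) + 47 = ((⅙)*1*(-2 - 1))*(-21) + 47 = ((⅙)*1*(-3))*(-21) + 47 = -½*(-21) + 47 = 21/2 + 47 = 115/2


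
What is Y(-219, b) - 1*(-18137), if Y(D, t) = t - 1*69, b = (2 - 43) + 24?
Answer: 18051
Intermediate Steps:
b = -17 (b = -41 + 24 = -17)
Y(D, t) = -69 + t (Y(D, t) = t - 69 = -69 + t)
Y(-219, b) - 1*(-18137) = (-69 - 17) - 1*(-18137) = -86 + 18137 = 18051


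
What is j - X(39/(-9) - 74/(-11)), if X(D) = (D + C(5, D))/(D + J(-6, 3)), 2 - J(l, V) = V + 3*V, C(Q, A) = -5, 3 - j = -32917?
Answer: 8262834/251 ≈ 32920.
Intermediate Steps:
j = 32920 (j = 3 - 1*(-32917) = 3 + 32917 = 32920)
J(l, V) = 2 - 4*V (J(l, V) = 2 - (V + 3*V) = 2 - 4*V)
X(D) = (-5 + D)/(-10 + D) (X(D) = (D - 5)/(D + (2 - 4*3)) = (-5 + D)/(D + (2 - 12)) = (-5 + D)/(D - 10) = (-5 + D)/(-10 + D))
j - X(39/(-9) - 74/(-11)) = 32920 - (-5 + (39/(-9) - 74/(-11)))/(-10 + (39/(-9) - 74/(-11))) = 32920 - (-5 + (39*(-⅑) - 74*(-1/11)))/(-10 + (39*(-⅑) - 74*(-1/11))) = 32920 - (-5 + (-13/3 + 74/11))/(-10 + (-13/3 + 74/11)) = 32920 - (-5 + 79/33)/(-10 + 79/33) = 32920 - (-86)/((-251/33)*33) = 32920 - (-33)*(-86)/(251*33) = 32920 - 1*86/251 = 32920 - 86/251 = 8262834/251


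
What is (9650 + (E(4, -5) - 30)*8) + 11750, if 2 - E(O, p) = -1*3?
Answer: 21200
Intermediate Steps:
E(O, p) = 5 (E(O, p) = 2 - (-1)*3 = 2 - 1*(-3) = 2 + 3 = 5)
(9650 + (E(4, -5) - 30)*8) + 11750 = (9650 + (5 - 30)*8) + 11750 = (9650 - 25*8) + 11750 = (9650 - 200) + 11750 = 9450 + 11750 = 21200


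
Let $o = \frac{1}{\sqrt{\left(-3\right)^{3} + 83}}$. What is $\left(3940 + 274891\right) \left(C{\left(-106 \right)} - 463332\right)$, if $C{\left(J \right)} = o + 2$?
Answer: $-129190767230 + \frac{39833 \sqrt{14}}{4} \approx -1.2919 \cdot 10^{11}$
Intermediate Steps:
$o = \frac{\sqrt{14}}{28}$ ($o = \frac{1}{\sqrt{-27 + 83}} = \frac{1}{\sqrt{56}} = \frac{1}{2 \sqrt{14}} = \frac{\sqrt{14}}{28} \approx 0.13363$)
$C{\left(J \right)} = 2 + \frac{\sqrt{14}}{28}$ ($C{\left(J \right)} = \frac{\sqrt{14}}{28} + 2 = 2 + \frac{\sqrt{14}}{28}$)
$\left(3940 + 274891\right) \left(C{\left(-106 \right)} - 463332\right) = \left(3940 + 274891\right) \left(\left(2 + \frac{\sqrt{14}}{28}\right) - 463332\right) = 278831 \left(-463330 + \frac{\sqrt{14}}{28}\right) = -129190767230 + \frac{39833 \sqrt{14}}{4}$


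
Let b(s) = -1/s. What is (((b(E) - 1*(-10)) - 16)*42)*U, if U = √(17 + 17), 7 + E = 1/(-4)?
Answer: -7140*√34/29 ≈ -1435.6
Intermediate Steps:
E = -29/4 (E = -7 + 1/(-4) = -7 - ¼ = -29/4 ≈ -7.2500)
U = √34 ≈ 5.8309
(((b(E) - 1*(-10)) - 16)*42)*U = (((-1/(-29/4) - 1*(-10)) - 16)*42)*√34 = (((-1*(-4/29) + 10) - 16)*42)*√34 = (((4/29 + 10) - 16)*42)*√34 = ((294/29 - 16)*42)*√34 = (-170/29*42)*√34 = -7140*√34/29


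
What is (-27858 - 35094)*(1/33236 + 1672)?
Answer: -874569992634/8309 ≈ -1.0526e+8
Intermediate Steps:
(-27858 - 35094)*(1/33236 + 1672) = -62952*(1/33236 + 1672) = -62952*55570593/33236 = -874569992634/8309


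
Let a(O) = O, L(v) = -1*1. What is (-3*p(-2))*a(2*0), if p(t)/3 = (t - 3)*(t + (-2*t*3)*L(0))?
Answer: 0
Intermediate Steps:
L(v) = -1
p(t) = 21*t*(-3 + t) (p(t) = 3*((t - 3)*(t + (-2*t*3)*(-1))) = 3*((-3 + t)*(t - 6*t*(-1))) = 3*((-3 + t)*(t + 6*t)) = 3*((-3 + t)*(7*t)) = 3*(7*t*(-3 + t)) = 21*t*(-3 + t))
(-3*p(-2))*a(2*0) = (-63*(-2)*(-3 - 2))*(2*0) = -63*(-2)*(-5)*0 = -3*210*0 = -630*0 = 0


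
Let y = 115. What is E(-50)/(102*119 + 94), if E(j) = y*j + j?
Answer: -725/1529 ≈ -0.47417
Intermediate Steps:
E(j) = 116*j (E(j) = 115*j + j = 116*j)
E(-50)/(102*119 + 94) = (116*(-50))/(102*119 + 94) = -5800/(12138 + 94) = -5800/12232 = -5800*1/12232 = -725/1529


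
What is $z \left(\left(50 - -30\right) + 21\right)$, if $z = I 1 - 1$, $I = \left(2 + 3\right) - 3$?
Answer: $101$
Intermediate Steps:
$I = 2$ ($I = 5 - 3 = 2$)
$z = 1$ ($z = 2 \cdot 1 - 1 = 2 - 1 = 1$)
$z \left(\left(50 - -30\right) + 21\right) = 1 \left(\left(50 - -30\right) + 21\right) = 1 \left(\left(50 + 30\right) + 21\right) = 1 \left(80 + 21\right) = 1 \cdot 101 = 101$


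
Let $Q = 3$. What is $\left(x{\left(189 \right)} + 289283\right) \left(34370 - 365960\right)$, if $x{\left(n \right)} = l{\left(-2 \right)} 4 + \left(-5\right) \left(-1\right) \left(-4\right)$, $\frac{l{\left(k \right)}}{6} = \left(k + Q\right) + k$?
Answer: $-95908760010$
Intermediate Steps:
$l{\left(k \right)} = 18 + 12 k$ ($l{\left(k \right)} = 6 \left(\left(k + 3\right) + k\right) = 6 \left(\left(3 + k\right) + k\right) = 6 \left(3 + 2 k\right) = 18 + 12 k$)
$x{\left(n \right)} = -44$ ($x{\left(n \right)} = \left(18 + 12 \left(-2\right)\right) 4 + \left(-5\right) \left(-1\right) \left(-4\right) = \left(18 - 24\right) 4 + 5 \left(-4\right) = \left(-6\right) 4 - 20 = -24 - 20 = -44$)
$\left(x{\left(189 \right)} + 289283\right) \left(34370 - 365960\right) = \left(-44 + 289283\right) \left(34370 - 365960\right) = 289239 \left(-331590\right) = -95908760010$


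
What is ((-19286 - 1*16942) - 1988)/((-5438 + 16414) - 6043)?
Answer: -38216/4933 ≈ -7.7470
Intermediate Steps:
((-19286 - 1*16942) - 1988)/((-5438 + 16414) - 6043) = ((-19286 - 16942) - 1988)/(10976 - 6043) = (-36228 - 1988)/4933 = -38216*1/4933 = -38216/4933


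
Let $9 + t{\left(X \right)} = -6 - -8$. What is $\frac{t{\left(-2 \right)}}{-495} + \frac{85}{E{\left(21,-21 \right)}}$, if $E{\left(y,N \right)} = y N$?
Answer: $- \frac{1444}{8085} \approx -0.1786$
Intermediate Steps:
$t{\left(X \right)} = -7$ ($t{\left(X \right)} = -9 - -2 = -9 + \left(-6 + 8\right) = -9 + 2 = -7$)
$E{\left(y,N \right)} = N y$
$\frac{t{\left(-2 \right)}}{-495} + \frac{85}{E{\left(21,-21 \right)}} = - \frac{7}{-495} + \frac{85}{\left(-21\right) 21} = \left(-7\right) \left(- \frac{1}{495}\right) + \frac{85}{-441} = \frac{7}{495} + 85 \left(- \frac{1}{441}\right) = \frac{7}{495} - \frac{85}{441} = - \frac{1444}{8085}$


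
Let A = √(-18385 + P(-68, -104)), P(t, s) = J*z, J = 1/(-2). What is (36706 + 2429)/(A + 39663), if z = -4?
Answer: 1552211505/1573171952 - 39135*I*√18383/1573171952 ≈ 0.98668 - 0.0033729*I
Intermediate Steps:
J = -½ ≈ -0.50000
P(t, s) = 2 (P(t, s) = -½*(-4) = 2)
A = I*√18383 (A = √(-18385 + 2) = √(-18383) = I*√18383 ≈ 135.58*I)
(36706 + 2429)/(A + 39663) = (36706 + 2429)/(I*√18383 + 39663) = 39135/(39663 + I*√18383)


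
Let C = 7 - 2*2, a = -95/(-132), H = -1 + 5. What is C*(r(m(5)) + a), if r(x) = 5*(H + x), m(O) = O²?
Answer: 19235/44 ≈ 437.16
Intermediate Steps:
H = 4
r(x) = 20 + 5*x (r(x) = 5*(4 + x) = 20 + 5*x)
a = 95/132 (a = -95*(-1/132) = 95/132 ≈ 0.71970)
C = 3 (C = 7 - 4 = 3)
C*(r(m(5)) + a) = 3*((20 + 5*5²) + 95/132) = 3*((20 + 5*25) + 95/132) = 3*((20 + 125) + 95/132) = 3*(145 + 95/132) = 3*(19235/132) = 19235/44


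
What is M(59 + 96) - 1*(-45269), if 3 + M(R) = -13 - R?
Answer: 45098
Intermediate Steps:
M(R) = -16 - R (M(R) = -3 + (-13 - R) = -16 - R)
M(59 + 96) - 1*(-45269) = (-16 - (59 + 96)) - 1*(-45269) = (-16 - 1*155) + 45269 = (-16 - 155) + 45269 = -171 + 45269 = 45098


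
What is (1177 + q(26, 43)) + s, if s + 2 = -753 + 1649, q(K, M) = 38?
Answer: 2109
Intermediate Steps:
s = 894 (s = -2 + (-753 + 1649) = -2 + 896 = 894)
(1177 + q(26, 43)) + s = (1177 + 38) + 894 = 1215 + 894 = 2109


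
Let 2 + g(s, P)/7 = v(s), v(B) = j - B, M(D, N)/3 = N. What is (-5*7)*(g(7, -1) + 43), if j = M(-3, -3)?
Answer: 2905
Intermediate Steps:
M(D, N) = 3*N
j = -9 (j = 3*(-3) = -9)
v(B) = -9 - B
g(s, P) = -77 - 7*s (g(s, P) = -14 + 7*(-9 - s) = -14 + (-63 - 7*s) = -77 - 7*s)
(-5*7)*(g(7, -1) + 43) = (-5*7)*((-77 - 7*7) + 43) = -35*((-77 - 49) + 43) = -35*(-126 + 43) = -35*(-83) = 2905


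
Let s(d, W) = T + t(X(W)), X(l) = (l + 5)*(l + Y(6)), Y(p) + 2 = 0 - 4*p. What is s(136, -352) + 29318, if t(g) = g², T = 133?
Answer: 17204549007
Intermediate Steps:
Y(p) = -2 - 4*p (Y(p) = -2 + (0 - 4*p) = -2 - 4*p)
X(l) = (-26 + l)*(5 + l) (X(l) = (l + 5)*(l + (-2 - 4*6)) = (5 + l)*(l + (-2 - 24)) = (5 + l)*(l - 26) = (5 + l)*(-26 + l) = (-26 + l)*(5 + l))
s(d, W) = 133 + (-130 + W² - 21*W)²
s(136, -352) + 29318 = (133 + (130 - 1*(-352)² + 21*(-352))²) + 29318 = (133 + (130 - 1*123904 - 7392)²) + 29318 = (133 + (130 - 123904 - 7392)²) + 29318 = (133 + (-131166)²) + 29318 = (133 + 17204519556) + 29318 = 17204519689 + 29318 = 17204549007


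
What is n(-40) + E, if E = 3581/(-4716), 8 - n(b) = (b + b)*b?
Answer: -15057053/4716 ≈ -3192.8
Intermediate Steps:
n(b) = 8 - 2*b² (n(b) = 8 - (b + b)*b = 8 - 2*b*b = 8 - 2*b²)
E = -3581/4716 (E = 3581*(-1/4716) = -3581/4716 ≈ -0.75933)
n(-40) + E = (8 - 2*(-40)²) - 3581/4716 = (8 - 2*1600) - 3581/4716 = (8 - 3200) - 3581/4716 = -3192 - 3581/4716 = -15057053/4716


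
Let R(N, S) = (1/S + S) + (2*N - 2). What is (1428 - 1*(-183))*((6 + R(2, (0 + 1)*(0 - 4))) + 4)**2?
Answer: 1548171/16 ≈ 96761.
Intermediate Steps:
R(N, S) = -2 + S + 1/S + 2*N (R(N, S) = (S + 1/S) + (-2 + 2*N) = -2 + S + 1/S + 2*N)
(1428 - 1*(-183))*((6 + R(2, (0 + 1)*(0 - 4))) + 4)**2 = (1428 - 1*(-183))*((6 + (-2 + (0 + 1)*(0 - 4) + 1/((0 + 1)*(0 - 4)) + 2*2)) + 4)**2 = (1428 + 183)*((6 + (-2 + 1*(-4) + 1/(1*(-4)) + 4)) + 4)**2 = 1611*((6 + (-2 - 4 + 1/(-4) + 4)) + 4)**2 = 1611*((6 + (-2 - 4 - 1/4 + 4)) + 4)**2 = 1611*((6 - 9/4) + 4)**2 = 1611*(15/4 + 4)**2 = 1611*(31/4)**2 = 1611*(961/16) = 1548171/16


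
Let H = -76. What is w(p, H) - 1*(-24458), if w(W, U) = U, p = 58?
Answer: 24382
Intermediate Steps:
w(p, H) - 1*(-24458) = -76 - 1*(-24458) = -76 + 24458 = 24382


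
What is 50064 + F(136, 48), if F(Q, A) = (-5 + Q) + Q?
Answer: 50331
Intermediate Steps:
F(Q, A) = -5 + 2*Q
50064 + F(136, 48) = 50064 + (-5 + 2*136) = 50064 + (-5 + 272) = 50064 + 267 = 50331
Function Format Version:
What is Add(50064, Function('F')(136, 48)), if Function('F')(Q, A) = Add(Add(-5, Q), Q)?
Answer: 50331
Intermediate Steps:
Function('F')(Q, A) = Add(-5, Mul(2, Q))
Add(50064, Function('F')(136, 48)) = Add(50064, Add(-5, Mul(2, 136))) = Add(50064, Add(-5, 272)) = Add(50064, 267) = 50331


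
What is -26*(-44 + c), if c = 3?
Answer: 1066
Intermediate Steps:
-26*(-44 + c) = -26*(-44 + 3) = -26*(-41) = 1066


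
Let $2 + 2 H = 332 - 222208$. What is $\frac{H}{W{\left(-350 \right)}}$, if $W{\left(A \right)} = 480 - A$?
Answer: $- \frac{110939}{830} \approx -133.66$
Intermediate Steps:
$H = -110939$ ($H = -1 + \frac{332 - 222208}{2} = -1 + \frac{1}{2} \left(-221876\right) = -1 - 110938 = -110939$)
$\frac{H}{W{\left(-350 \right)}} = - \frac{110939}{480 - -350} = - \frac{110939}{480 + 350} = - \frac{110939}{830}$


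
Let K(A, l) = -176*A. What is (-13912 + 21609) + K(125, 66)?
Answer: -14303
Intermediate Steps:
K(A, l) = -176*A
(-13912 + 21609) + K(125, 66) = (-13912 + 21609) - 176*125 = 7697 - 22000 = -14303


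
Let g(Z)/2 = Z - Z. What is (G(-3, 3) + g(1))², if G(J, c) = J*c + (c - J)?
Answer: 9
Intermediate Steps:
g(Z) = 0 (g(Z) = 2*(Z - Z) = 2*0 = 0)
G(J, c) = c - J + J*c
(G(-3, 3) + g(1))² = ((3 - 1*(-3) - 3*3) + 0)² = ((3 + 3 - 9) + 0)² = (-3 + 0)² = (-3)² = 9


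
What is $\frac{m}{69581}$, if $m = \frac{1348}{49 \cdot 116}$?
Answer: $\frac{337}{98874601} \approx 3.4084 \cdot 10^{-6}$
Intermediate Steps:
$m = \frac{337}{1421}$ ($m = \frac{1348}{5684} = 1348 \cdot \frac{1}{5684} = \frac{337}{1421} \approx 0.23716$)
$\frac{m}{69581} = \frac{337}{1421 \cdot 69581} = \frac{337}{1421} \cdot \frac{1}{69581} = \frac{337}{98874601}$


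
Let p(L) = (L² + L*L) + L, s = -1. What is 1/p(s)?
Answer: 1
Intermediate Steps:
p(L) = L + 2*L² (p(L) = (L² + L²) + L = 2*L² + L = L + 2*L²)
1/p(s) = 1/(-(1 + 2*(-1))) = 1/(-(1 - 2)) = 1/(-1*(-1)) = 1/1 = 1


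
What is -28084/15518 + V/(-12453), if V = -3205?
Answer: -149997431/96622827 ≈ -1.5524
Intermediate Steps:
-28084/15518 + V/(-12453) = -28084/15518 - 3205/(-12453) = -28084*1/15518 - 3205*(-1/12453) = -14042/7759 + 3205/12453 = -149997431/96622827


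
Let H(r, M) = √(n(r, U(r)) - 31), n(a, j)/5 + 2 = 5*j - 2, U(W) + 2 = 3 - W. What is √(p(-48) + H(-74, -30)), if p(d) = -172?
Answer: 2*√(-43 + √114) ≈ 11.371*I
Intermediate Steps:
U(W) = 1 - W (U(W) = -2 + (3 - W) = 1 - W)
n(a, j) = -20 + 25*j (n(a, j) = -10 + 5*(5*j - 2) = -10 + 5*(-2 + 5*j) = -10 + (-10 + 25*j) = -20 + 25*j)
H(r, M) = √(-26 - 25*r) (H(r, M) = √((-20 + 25*(1 - r)) - 31) = √((-20 + (25 - 25*r)) - 31) = √((5 - 25*r) - 31) = √(-26 - 25*r))
√(p(-48) + H(-74, -30)) = √(-172 + √(-26 - 25*(-74))) = √(-172 + √(-26 + 1850)) = √(-172 + √1824) = √(-172 + 4*√114)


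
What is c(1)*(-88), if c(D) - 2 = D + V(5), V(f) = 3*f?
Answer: -1584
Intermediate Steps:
c(D) = 17 + D (c(D) = 2 + (D + 3*5) = 2 + (D + 15) = 2 + (15 + D) = 17 + D)
c(1)*(-88) = (17 + 1)*(-88) = 18*(-88) = -1584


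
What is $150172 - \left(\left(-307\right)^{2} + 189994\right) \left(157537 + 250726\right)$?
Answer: $-116045749737$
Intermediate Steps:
$150172 - \left(\left(-307\right)^{2} + 189994\right) \left(157537 + 250726\right) = 150172 - \left(94249 + 189994\right) 408263 = 150172 - 284243 \cdot 408263 = 150172 - 116045899909 = -116045749737$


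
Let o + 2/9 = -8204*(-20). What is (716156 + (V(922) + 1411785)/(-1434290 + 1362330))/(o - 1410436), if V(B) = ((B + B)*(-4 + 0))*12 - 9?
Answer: -28987460154/50449383985 ≈ -0.57458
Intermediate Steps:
V(B) = -9 - 96*B (V(B) = ((2*B)*(-4))*12 - 9 = -8*B*12 - 9 = -96*B - 9 = -9 - 96*B)
o = 1476718/9 (o = -2/9 - 8204*(-20) = -2/9 + 164080 = 1476718/9 ≈ 1.6408e+5)
(716156 + (V(922) + 1411785)/(-1434290 + 1362330))/(o - 1410436) = (716156 + ((-9 - 96*922) + 1411785)/(-1434290 + 1362330))/(1476718/9 - 1410436) = (716156 + ((-9 - 88512) + 1411785)/(-71960))/(-11217206/9) = (716156 + (-88521 + 1411785)*(-1/71960))*(-9/11217206) = (716156 + 1323264*(-1/71960))*(-9/11217206) = (716156 - 165408/8995)*(-9/11217206) = (6441657812/8995)*(-9/11217206) = -28987460154/50449383985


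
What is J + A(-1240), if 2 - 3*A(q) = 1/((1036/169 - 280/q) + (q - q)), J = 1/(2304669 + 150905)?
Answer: 50223888321/81768158626 ≈ 0.61422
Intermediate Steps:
J = 1/2455574 ≈ 4.0724e-7
A(q) = ⅔ - 1/(3*(1036/169 - 280/q)) (A(q) = ⅔ - 1/(3*((1036/169 - 280/q) + (q - q))) = ⅔ - 1/(3*((1036*(1/169) - 280/q) + 0)) = ⅔ - 1/(3*((1036/169 - 280/q) + 0)) = ⅔ - 1/(3*(1036/169 - 280/q)))
J + A(-1240) = 1/2455574 + (-94640 + 1903*(-1240))/(84*(-1690 + 37*(-1240))) = 1/2455574 + (-94640 - 2359720)/(84*(-1690 - 45880)) = 1/2455574 + (1/84)*(-2454360)/(-47570) = 1/2455574 + (1/84)*(-1/47570)*(-2454360) = 1/2455574 + 20453/33299 = 50223888321/81768158626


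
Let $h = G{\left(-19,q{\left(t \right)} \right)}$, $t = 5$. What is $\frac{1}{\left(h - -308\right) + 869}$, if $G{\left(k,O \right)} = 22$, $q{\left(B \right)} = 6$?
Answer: $\frac{1}{1199} \approx 0.00083403$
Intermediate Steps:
$h = 22$
$\frac{1}{\left(h - -308\right) + 869} = \frac{1}{\left(22 - -308\right) + 869} = \frac{1}{\left(22 + 308\right) + 869} = \frac{1}{330 + 869} = \frac{1}{1199}$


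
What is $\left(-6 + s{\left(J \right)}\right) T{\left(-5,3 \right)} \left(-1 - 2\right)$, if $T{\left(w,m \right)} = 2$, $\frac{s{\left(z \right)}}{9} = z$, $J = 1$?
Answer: $-18$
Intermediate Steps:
$s{\left(z \right)} = 9 z$
$\left(-6 + s{\left(J \right)}\right) T{\left(-5,3 \right)} \left(-1 - 2\right) = \left(-6 + 9 \cdot 1\right) 2 \left(-1 - 2\right) = \left(-6 + 9\right) 2 \left(-3\right) = 3 \left(-6\right) = -18$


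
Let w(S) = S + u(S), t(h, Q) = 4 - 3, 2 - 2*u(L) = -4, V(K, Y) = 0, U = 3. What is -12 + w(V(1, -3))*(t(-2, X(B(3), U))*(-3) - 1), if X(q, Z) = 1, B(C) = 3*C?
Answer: -24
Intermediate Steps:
u(L) = 3 (u(L) = 1 - ½*(-4) = 1 + 2 = 3)
t(h, Q) = 1
w(S) = 3 + S (w(S) = S + 3 = 3 + S)
-12 + w(V(1, -3))*(t(-2, X(B(3), U))*(-3) - 1) = -12 + (3 + 0)*(1*(-3) - 1) = -12 + 3*(-3 - 1) = -12 + 3*(-4) = -12 - 12 = -24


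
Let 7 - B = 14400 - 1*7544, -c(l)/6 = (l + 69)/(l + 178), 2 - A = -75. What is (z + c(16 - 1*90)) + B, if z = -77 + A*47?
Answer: -171949/52 ≈ -3306.7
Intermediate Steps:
A = 77 (A = 2 - 1*(-75) = 2 + 75 = 77)
c(l) = -6*(69 + l)/(178 + l) (c(l) = -6*(l + 69)/(l + 178) = -6*(69 + l)/(178 + l))
B = -6849 (B = 7 - (14400 - 1*7544) = 7 - (14400 - 7544) = 7 - 1*6856 = 7 - 6856 = -6849)
z = 3542 (z = -77 + 77*47 = -77 + 3619 = 3542)
(z + c(16 - 1*90)) + B = (3542 + 6*(-69 - (16 - 1*90))/(178 + (16 - 1*90))) - 6849 = (3542 + 6*(-69 - (16 - 90))/(178 + (16 - 90))) - 6849 = (3542 + 6*(-69 - 1*(-74))/(178 - 74)) - 6849 = (3542 + 6*(-69 + 74)/104) - 6849 = (3542 + 6*(1/104)*5) - 6849 = (3542 + 15/52) - 6849 = 184199/52 - 6849 = -171949/52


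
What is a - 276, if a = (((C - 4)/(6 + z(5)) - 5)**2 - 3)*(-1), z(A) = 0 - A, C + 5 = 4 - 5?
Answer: -498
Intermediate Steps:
C = -6 (C = -5 + (4 - 5) = -5 - 1 = -6)
z(A) = -A
a = -222 (a = (((-6 - 4)/(6 - 1*5) - 5)**2 - 3)*(-1) = ((-10/(6 - 5) - 5)**2 - 3)*(-1) = ((-10/1 - 5)**2 - 3)*(-1) = ((-10*1 - 5)**2 - 3)*(-1) = ((-10 - 5)**2 - 3)*(-1) = ((-15)**2 - 3)*(-1) = (225 - 3)*(-1) = 222*(-1) = -222)
a - 276 = -222 - 276 = -498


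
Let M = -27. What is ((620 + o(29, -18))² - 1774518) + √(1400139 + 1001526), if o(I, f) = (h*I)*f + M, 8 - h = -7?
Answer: 50599651 + √2401665 ≈ 5.0601e+7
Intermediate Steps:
h = 15 (h = 8 - 1*(-7) = 8 + 7 = 15)
o(I, f) = -27 + 15*I*f (o(I, f) = (15*I)*f - 27 = 15*I*f - 27 = -27 + 15*I*f)
((620 + o(29, -18))² - 1774518) + √(1400139 + 1001526) = ((620 + (-27 + 15*29*(-18)))² - 1774518) + √(1400139 + 1001526) = ((620 + (-27 - 7830))² - 1774518) + √2401665 = ((620 - 7857)² - 1774518) + √2401665 = ((-7237)² - 1774518) + √2401665 = (52374169 - 1774518) + √2401665 = 50599651 + √2401665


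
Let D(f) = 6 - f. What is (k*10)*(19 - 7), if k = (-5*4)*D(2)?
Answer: -9600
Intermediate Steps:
k = -80 (k = (-5*4)*(6 - 1*2) = -20*(6 - 2) = -20*4 = -80)
(k*10)*(19 - 7) = (-80*10)*(19 - 7) = -800*12 = -9600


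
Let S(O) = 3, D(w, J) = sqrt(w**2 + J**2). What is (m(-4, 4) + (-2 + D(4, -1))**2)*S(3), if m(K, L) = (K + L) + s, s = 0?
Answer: 63 - 12*sqrt(17) ≈ 13.523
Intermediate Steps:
D(w, J) = sqrt(J**2 + w**2)
m(K, L) = K + L (m(K, L) = (K + L) + 0 = K + L)
(m(-4, 4) + (-2 + D(4, -1))**2)*S(3) = ((-4 + 4) + (-2 + sqrt((-1)**2 + 4**2))**2)*3 = (0 + (-2 + sqrt(1 + 16))**2)*3 = (0 + (-2 + sqrt(17))**2)*3 = (-2 + sqrt(17))**2*3 = 3*(-2 + sqrt(17))**2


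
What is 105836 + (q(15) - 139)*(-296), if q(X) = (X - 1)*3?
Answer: 134548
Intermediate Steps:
q(X) = -3 + 3*X (q(X) = (-1 + X)*3 = -3 + 3*X)
105836 + (q(15) - 139)*(-296) = 105836 + ((-3 + 3*15) - 139)*(-296) = 105836 + ((-3 + 45) - 139)*(-296) = 105836 + (42 - 139)*(-296) = 105836 - 97*(-296) = 105836 + 28712 = 134548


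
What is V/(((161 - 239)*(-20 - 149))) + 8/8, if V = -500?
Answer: 6341/6591 ≈ 0.96207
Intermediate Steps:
V/(((161 - 239)*(-20 - 149))) + 8/8 = -500*1/((-20 - 149)*(161 - 239)) + 8/8 = -500/((-78*(-169))) + 8*(1/8) = -500/13182 + 1 = -500*1/13182 + 1 = -250/6591 + 1 = 6341/6591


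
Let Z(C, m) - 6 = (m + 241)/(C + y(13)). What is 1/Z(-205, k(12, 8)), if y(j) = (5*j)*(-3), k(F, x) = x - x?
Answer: 400/2159 ≈ 0.18527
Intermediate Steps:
k(F, x) = 0
y(j) = -15*j
Z(C, m) = 6 + (241 + m)/(-195 + C) (Z(C, m) = 6 + (m + 241)/(C - 15*13) = 6 + (241 + m)/(C - 195) = 6 + (241 + m)/(-195 + C))
1/Z(-205, k(12, 8)) = 1/((-929 + 0 + 6*(-205))/(-195 - 205)) = 1/((-929 + 0 - 1230)/(-400)) = 1/(-1/400*(-2159)) = 1/(2159/400) = 400/2159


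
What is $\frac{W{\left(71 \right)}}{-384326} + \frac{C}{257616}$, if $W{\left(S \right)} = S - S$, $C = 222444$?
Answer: $\frac{6179}{7156} \approx 0.86347$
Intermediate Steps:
$W{\left(S \right)} = 0$
$\frac{W{\left(71 \right)}}{-384326} + \frac{C}{257616} = \frac{0}{-384326} + \frac{222444}{257616} = 0 \left(- \frac{1}{384326}\right) + 222444 \cdot \frac{1}{257616} = 0 + \frac{6179}{7156} = \frac{6179}{7156}$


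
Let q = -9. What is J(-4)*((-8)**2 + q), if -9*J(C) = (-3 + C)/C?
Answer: -385/36 ≈ -10.694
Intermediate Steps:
J(C) = -(-3 + C)/(9*C)
J(-4)*((-8)**2 + q) = ((1/9)*(3 - 1*(-4))/(-4))*((-8)**2 - 9) = ((1/9)*(-1/4)*(3 + 4))*(64 - 9) = ((1/9)*(-1/4)*7)*55 = -7/36*55 = -385/36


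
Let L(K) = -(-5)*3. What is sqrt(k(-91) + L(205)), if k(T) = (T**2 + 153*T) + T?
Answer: I*sqrt(5718) ≈ 75.617*I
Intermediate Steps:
L(K) = 15 (L(K) = -1*(-15) = 15)
k(T) = T**2 + 154*T
sqrt(k(-91) + L(205)) = sqrt(-91*(154 - 91) + 15) = sqrt(-91*63 + 15) = sqrt(-5733 + 15) = sqrt(-5718) = I*sqrt(5718)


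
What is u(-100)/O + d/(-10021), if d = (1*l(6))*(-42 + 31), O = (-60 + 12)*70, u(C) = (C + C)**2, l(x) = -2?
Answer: -227792/19131 ≈ -11.907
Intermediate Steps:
u(C) = 4*C**2 (u(C) = (2*C)**2 = 4*C**2)
O = -3360 (O = -48*70 = -3360)
d = 22 (d = (1*(-2))*(-42 + 31) = -2*(-11) = 22)
u(-100)/O + d/(-10021) = (4*(-100)**2)/(-3360) + 22/(-10021) = (4*10000)*(-1/3360) + 22*(-1/10021) = 40000*(-1/3360) - 2/911 = -250/21 - 2/911 = -227792/19131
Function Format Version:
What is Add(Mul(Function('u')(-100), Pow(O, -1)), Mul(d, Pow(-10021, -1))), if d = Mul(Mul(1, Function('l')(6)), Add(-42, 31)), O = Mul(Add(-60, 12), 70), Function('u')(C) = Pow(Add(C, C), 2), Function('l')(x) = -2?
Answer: Rational(-227792, 19131) ≈ -11.907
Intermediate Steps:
Function('u')(C) = Mul(4, Pow(C, 2)) (Function('u')(C) = Pow(Mul(2, C), 2) = Mul(4, Pow(C, 2)))
O = -3360 (O = Mul(-48, 70) = -3360)
d = 22 (d = Mul(Mul(1, -2), Add(-42, 31)) = Mul(-2, -11) = 22)
Add(Mul(Function('u')(-100), Pow(O, -1)), Mul(d, Pow(-10021, -1))) = Add(Mul(Mul(4, Pow(-100, 2)), Pow(-3360, -1)), Mul(22, Pow(-10021, -1))) = Add(Mul(Mul(4, 10000), Rational(-1, 3360)), Mul(22, Rational(-1, 10021))) = Add(Mul(40000, Rational(-1, 3360)), Rational(-2, 911)) = Add(Rational(-250, 21), Rational(-2, 911)) = Rational(-227792, 19131)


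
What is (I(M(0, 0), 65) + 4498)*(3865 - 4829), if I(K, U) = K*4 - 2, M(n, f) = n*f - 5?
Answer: -4314864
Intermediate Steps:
M(n, f) = -5 + f*n (M(n, f) = f*n - 5 = -5 + f*n)
I(K, U) = -2 + 4*K (I(K, U) = 4*K - 2 = -2 + 4*K)
(I(M(0, 0), 65) + 4498)*(3865 - 4829) = ((-2 + 4*(-5 + 0*0)) + 4498)*(3865 - 4829) = ((-2 + 4*(-5 + 0)) + 4498)*(-964) = ((-2 + 4*(-5)) + 4498)*(-964) = ((-2 - 20) + 4498)*(-964) = (-22 + 4498)*(-964) = 4476*(-964) = -4314864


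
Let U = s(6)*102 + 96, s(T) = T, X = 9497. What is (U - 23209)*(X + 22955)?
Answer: -730202452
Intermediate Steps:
U = 708 (U = 6*102 + 96 = 612 + 96 = 708)
(U - 23209)*(X + 22955) = (708 - 23209)*(9497 + 22955) = -22501*32452 = -730202452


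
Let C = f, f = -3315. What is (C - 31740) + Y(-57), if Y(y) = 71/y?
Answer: -1998206/57 ≈ -35056.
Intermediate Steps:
C = -3315
(C - 31740) + Y(-57) = (-3315 - 31740) + 71/(-57) = -35055 + 71*(-1/57) = -35055 - 71/57 = -1998206/57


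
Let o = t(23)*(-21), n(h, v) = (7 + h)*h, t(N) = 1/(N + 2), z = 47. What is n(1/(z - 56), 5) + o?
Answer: -3251/2025 ≈ -1.6054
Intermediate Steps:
t(N) = 1/(2 + N)
n(h, v) = h*(7 + h)
o = -21/25 (o = -21/(2 + 23) = -21/25 ≈ -0.84000)
n(1/(z - 56), 5) + o = (7 + 1/(47 - 56))/(47 - 56) - 21/25 = (7 + 1/(-9))/(-9) - 21/25 = -(7 - ⅑)/9 - 21/25 = -⅑*62/9 - 21/25 = -62/81 - 21/25 = -3251/2025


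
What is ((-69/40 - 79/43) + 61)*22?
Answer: 1086723/860 ≈ 1263.6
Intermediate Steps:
((-69/40 - 79/43) + 61)*22 = (-6127/1720 + 61)*22 = (98793/1720)*22 = 1086723/860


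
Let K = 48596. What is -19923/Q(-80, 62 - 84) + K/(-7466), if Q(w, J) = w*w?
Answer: -229879759/23891200 ≈ -9.6219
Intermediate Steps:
Q(w, J) = w²
-19923/Q(-80, 62 - 84) + K/(-7466) = -19923/((-80)²) + 48596/(-7466) = -19923/6400 + 48596*(-1/7466) = -19923*1/6400 - 24298/3733 = -19923/6400 - 24298/3733 = -229879759/23891200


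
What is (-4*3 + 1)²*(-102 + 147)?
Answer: 5445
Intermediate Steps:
(-4*3 + 1)²*(-102 + 147) = (-12 + 1)²*45 = (-11)²*45 = 121*45 = 5445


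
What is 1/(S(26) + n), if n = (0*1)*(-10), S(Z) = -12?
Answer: -1/12 ≈ -0.083333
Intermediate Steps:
n = 0 (n = 0*(-10) = 0)
1/(S(26) + n) = 1/(-12 + 0) = 1/(-12) = -1/12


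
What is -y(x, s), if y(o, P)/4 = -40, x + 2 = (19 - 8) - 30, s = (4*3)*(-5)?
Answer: 160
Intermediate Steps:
s = -60 (s = 12*(-5) = -60)
x = -21 (x = -2 + ((19 - 8) - 30) = -2 + (11 - 30) = -2 - 19 = -21)
y(o, P) = -160 (y(o, P) = 4*(-40) = -160)
-y(x, s) = -1*(-160) = 160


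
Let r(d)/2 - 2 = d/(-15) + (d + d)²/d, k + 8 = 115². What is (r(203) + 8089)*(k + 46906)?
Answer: 2912939309/5 ≈ 5.8259e+8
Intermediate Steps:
k = 13217 (k = -8 + 115² = -8 + 13225 = 13217)
r(d) = 4 + 118*d/15 (r(d) = 4 + 2*(d/(-15) + (d + d)²/d) = 4 + 2*(d*(-1/15) + (2*d)²/d) = 4 + 2*(-d/15 + (4*d²)/d) = 4 + 2*(-d/15 + 4*d) = 4 + 2*(59*d/15) = 4 + 118*d/15)
(r(203) + 8089)*(k + 46906) = ((4 + (118/15)*203) + 8089)*(13217 + 46906) = ((4 + 23954/15) + 8089)*60123 = (24014/15 + 8089)*60123 = (145349/15)*60123 = 2912939309/5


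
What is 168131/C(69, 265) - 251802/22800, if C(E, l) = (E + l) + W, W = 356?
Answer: 60994057/262200 ≈ 232.62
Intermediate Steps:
C(E, l) = 356 + E + l (C(E, l) = (E + l) + 356 = 356 + E + l)
168131/C(69, 265) - 251802/22800 = 168131/(356 + 69 + 265) - 251802/22800 = 168131/690 - 251802*1/22800 = 168131*(1/690) - 41967/3800 = 168131/690 - 41967/3800 = 60994057/262200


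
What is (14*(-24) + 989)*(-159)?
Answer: -103827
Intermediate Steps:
(14*(-24) + 989)*(-159) = (-336 + 989)*(-159) = 653*(-159) = -103827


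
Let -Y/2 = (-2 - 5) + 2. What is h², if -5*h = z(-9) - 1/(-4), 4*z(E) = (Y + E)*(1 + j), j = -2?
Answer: 0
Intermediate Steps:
Y = 10 (Y = -2*((-2 - 5) + 2) = -2*(-7 + 2) = -2*(-5) = 10)
z(E) = -5/2 - E/4 (z(E) = ((10 + E)*(1 - 2))/4 = ((10 + E)*(-1))/4 = (-10 - E)/4 = -5/2 - E/4)
h = 0 (h = -((-5/2 - ¼*(-9)) - 1/(-4))/5 = -((-5/2 + 9/4) - 1*(-¼))/5 = -(-¼ + ¼)/5 = -⅕*0 = 0)
h² = 0² = 0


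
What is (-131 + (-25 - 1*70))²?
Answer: 51076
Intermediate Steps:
(-131 + (-25 - 1*70))² = (-131 + (-25 - 70))² = (-131 - 95)² = (-226)² = 51076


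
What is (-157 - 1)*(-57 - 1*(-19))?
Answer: 6004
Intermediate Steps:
(-157 - 1)*(-57 - 1*(-19)) = -158*(-57 + 19) = -158*(-38) = 6004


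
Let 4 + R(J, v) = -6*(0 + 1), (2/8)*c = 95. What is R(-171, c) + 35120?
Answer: 35110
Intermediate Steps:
c = 380 (c = 4*95 = 380)
R(J, v) = -10 (R(J, v) = -4 - 6*(0 + 1) = -4 - 6*1 = -4 - 6 = -10)
R(-171, c) + 35120 = -10 + 35120 = 35110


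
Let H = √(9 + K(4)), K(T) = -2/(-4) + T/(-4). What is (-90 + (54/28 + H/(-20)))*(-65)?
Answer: 80145/14 + 13*√34/8 ≈ 5734.1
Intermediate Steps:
K(T) = ½ - T/4 (K(T) = -2*(-¼) + T*(-¼) = ½ - T/4)
H = √34/2 (H = √(9 + (½ - ¼*4)) = √(9 + (½ - 1)) = √(9 - ½) = √(17/2) = √34/2 ≈ 2.9155)
(-90 + (54/28 + H/(-20)))*(-65) = (-90 + (54/28 + (√34/2)/(-20)))*(-65) = (-90 + (54*(1/28) + (√34/2)*(-1/20)))*(-65) = (-90 + (27/14 - √34/40))*(-65) = (-1233/14 - √34/40)*(-65) = 80145/14 + 13*√34/8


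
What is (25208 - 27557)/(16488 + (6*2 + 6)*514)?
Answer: -261/2860 ≈ -0.091259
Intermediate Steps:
(25208 - 27557)/(16488 + (6*2 + 6)*514) = -2349/(16488 + (12 + 6)*514) = -2349/(16488 + 18*514) = -2349/(16488 + 9252) = -2349/25740 = -2349*1/25740 = -261/2860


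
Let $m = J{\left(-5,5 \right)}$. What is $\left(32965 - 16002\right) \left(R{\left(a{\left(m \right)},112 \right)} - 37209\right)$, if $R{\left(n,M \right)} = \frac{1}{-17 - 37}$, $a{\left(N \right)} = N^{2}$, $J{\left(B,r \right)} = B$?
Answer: $- \frac{34083535381}{54} \approx -6.3118 \cdot 10^{8}$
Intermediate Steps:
$m = -5$
$R{\left(n,M \right)} = - \frac{1}{54}$ ($R{\left(n,M \right)} = \frac{1}{-54} = - \frac{1}{54}$)
$\left(32965 - 16002\right) \left(R{\left(a{\left(m \right)},112 \right)} - 37209\right) = \left(32965 - 16002\right) \left(- \frac{1}{54} - 37209\right) = 16963 \left(- \frac{1}{54} - 37209\right) = 16963 \left(- \frac{2009287}{54}\right) = - \frac{34083535381}{54}$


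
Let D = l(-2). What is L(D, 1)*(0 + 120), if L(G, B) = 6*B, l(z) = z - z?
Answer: 720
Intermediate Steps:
l(z) = 0
D = 0
L(D, 1)*(0 + 120) = (6*1)*(0 + 120) = 6*120 = 720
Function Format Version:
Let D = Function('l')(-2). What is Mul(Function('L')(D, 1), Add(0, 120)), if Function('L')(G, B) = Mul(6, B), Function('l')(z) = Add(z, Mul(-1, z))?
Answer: 720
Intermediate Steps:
Function('l')(z) = 0
D = 0
Mul(Function('L')(D, 1), Add(0, 120)) = Mul(Mul(6, 1), Add(0, 120)) = Mul(6, 120) = 720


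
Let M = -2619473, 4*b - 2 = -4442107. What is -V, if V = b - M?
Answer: -6035787/4 ≈ -1.5089e+6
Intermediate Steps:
b = -4442105/4 (b = ½ + (¼)*(-4442107) = ½ - 4442107/4 = -4442105/4 ≈ -1.1105e+6)
V = 6035787/4 (V = -4442105/4 - 1*(-2619473) = -4442105/4 + 2619473 = 6035787/4 ≈ 1.5089e+6)
-V = -1*6035787/4 = -6035787/4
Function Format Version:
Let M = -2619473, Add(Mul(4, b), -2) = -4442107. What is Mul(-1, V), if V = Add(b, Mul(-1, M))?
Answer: Rational(-6035787, 4) ≈ -1.5089e+6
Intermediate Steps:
b = Rational(-4442105, 4) (b = Add(Rational(1, 2), Mul(Rational(1, 4), -4442107)) = Add(Rational(1, 2), Rational(-4442107, 4)) = Rational(-4442105, 4) ≈ -1.1105e+6)
V = Rational(6035787, 4) (V = Add(Rational(-4442105, 4), Mul(-1, -2619473)) = Add(Rational(-4442105, 4), 2619473) = Rational(6035787, 4) ≈ 1.5089e+6)
Mul(-1, V) = Mul(-1, Rational(6035787, 4)) = Rational(-6035787, 4)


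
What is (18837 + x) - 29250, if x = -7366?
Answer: -17779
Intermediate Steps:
(18837 + x) - 29250 = (18837 - 7366) - 29250 = 11471 - 29250 = -17779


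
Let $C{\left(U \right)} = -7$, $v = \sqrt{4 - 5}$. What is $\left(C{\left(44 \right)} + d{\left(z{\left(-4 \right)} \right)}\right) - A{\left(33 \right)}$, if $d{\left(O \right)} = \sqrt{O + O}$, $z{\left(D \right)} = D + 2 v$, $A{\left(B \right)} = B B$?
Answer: $-1096 + 2 \sqrt{-2 + i} \approx -1095.3 + 2.9107 i$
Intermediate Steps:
$v = i$ ($v = \sqrt{-1} = i \approx 1.0 i$)
$A{\left(B \right)} = B^{2}$
$z{\left(D \right)} = D + 2 i$
$d{\left(O \right)} = \sqrt{2} \sqrt{O}$ ($d{\left(O \right)} = \sqrt{2 O} = \sqrt{2} \sqrt{O}$)
$\left(C{\left(44 \right)} + d{\left(z{\left(-4 \right)} \right)}\right) - A{\left(33 \right)} = \left(-7 + \sqrt{2} \sqrt{-4 + 2 i}\right) - 33^{2} = \left(-7 + \sqrt{2} \sqrt{-4 + 2 i}\right) - 1089 = -1096 + \sqrt{2} \sqrt{-4 + 2 i}$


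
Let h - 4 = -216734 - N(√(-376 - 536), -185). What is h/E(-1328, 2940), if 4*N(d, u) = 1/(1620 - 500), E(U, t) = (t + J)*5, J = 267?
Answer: -970950401/71836800 ≈ -13.516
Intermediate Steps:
E(U, t) = 1335 + 5*t (E(U, t) = (t + 267)*5 = (267 + t)*5 = 1335 + 5*t)
N(d, u) = 1/4480 (N(d, u) = 1/(4*(1620 - 500)) = (¼)/1120 = (¼)*(1/1120) = 1/4480)
h = -970950401/4480 (h = 4 + (-216734 - 1*1/4480) = 4 + (-216734 - 1/4480) = 4 - 970968321/4480 = -970950401/4480 ≈ -2.1673e+5)
h/E(-1328, 2940) = -970950401/(4480*(1335 + 5*2940)) = -970950401/(4480*(1335 + 14700)) = -970950401/4480/16035 = -970950401/4480*1/16035 = -970950401/71836800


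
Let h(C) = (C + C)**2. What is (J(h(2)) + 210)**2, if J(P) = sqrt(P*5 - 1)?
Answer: (210 + sqrt(79))**2 ≈ 47912.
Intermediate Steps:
h(C) = 4*C**2 (h(C) = (2*C)**2 = 4*C**2)
J(P) = sqrt(-1 + 5*P) (J(P) = sqrt(5*P - 1) = sqrt(-1 + 5*P))
(J(h(2)) + 210)**2 = (sqrt(-1 + 5*(4*2**2)) + 210)**2 = (sqrt(-1 + 5*(4*4)) + 210)**2 = (sqrt(-1 + 5*16) + 210)**2 = (sqrt(-1 + 80) + 210)**2 = (sqrt(79) + 210)**2 = (210 + sqrt(79))**2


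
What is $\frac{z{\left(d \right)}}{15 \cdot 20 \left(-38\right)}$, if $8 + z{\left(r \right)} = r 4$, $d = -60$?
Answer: $\frac{31}{1425} \approx 0.021754$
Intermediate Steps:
$z{\left(r \right)} = -8 + 4 r$ ($z{\left(r \right)} = -8 + r 4 = -8 + 4 r$)
$\frac{z{\left(d \right)}}{15 \cdot 20 \left(-38\right)} = \frac{-8 + 4 \left(-60\right)}{15 \cdot 20 \left(-38\right)} = \frac{-8 - 240}{300 \left(-38\right)} = - \frac{248}{-11400} = \left(-248\right) \left(- \frac{1}{11400}\right) = \frac{31}{1425}$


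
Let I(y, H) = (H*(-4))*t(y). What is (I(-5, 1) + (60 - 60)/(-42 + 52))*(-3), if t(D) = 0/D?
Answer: 0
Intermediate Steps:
t(D) = 0
I(y, H) = 0 (I(y, H) = (H*(-4))*0 = -4*H*0 = 0)
(I(-5, 1) + (60 - 60)/(-42 + 52))*(-3) = (0 + (60 - 60)/(-42 + 52))*(-3) = (0 + 0/10)*(-3) = (0 + 0*(1/10))*(-3) = (0 + 0)*(-3) = 0*(-3) = 0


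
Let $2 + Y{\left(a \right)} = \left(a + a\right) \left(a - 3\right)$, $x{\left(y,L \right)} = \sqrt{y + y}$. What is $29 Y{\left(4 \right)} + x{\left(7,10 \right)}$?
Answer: $174 + \sqrt{14} \approx 177.74$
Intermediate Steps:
$x{\left(y,L \right)} = \sqrt{2} \sqrt{y}$ ($x{\left(y,L \right)} = \sqrt{2 y} = \sqrt{2} \sqrt{y}$)
$Y{\left(a \right)} = -2 + 2 a \left(-3 + a\right)$ ($Y{\left(a \right)} = -2 + \left(a + a\right) \left(a - 3\right) = -2 + 2 a \left(-3 + a\right)$)
$29 Y{\left(4 \right)} + x{\left(7,10 \right)} = 29 \left(-2 - 24 + 2 \cdot 4^{2}\right) + \sqrt{2} \sqrt{7} = 29 \left(-2 - 24 + 2 \cdot 16\right) + \sqrt{14} = 29 \left(-2 - 24 + 32\right) + \sqrt{14} = 29 \cdot 6 + \sqrt{14} = 174 + \sqrt{14}$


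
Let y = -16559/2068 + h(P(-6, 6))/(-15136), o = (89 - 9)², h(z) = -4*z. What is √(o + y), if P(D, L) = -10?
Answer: 2*√6526926613/2021 ≈ 79.950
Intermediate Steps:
o = 6400 (o = 80² = 6400)
y = -16188/2021 (y = -16559/2068 - 4*(-10)/(-15136) = -16559*1/2068 + 40*(-1/15136) = -16559/2068 - 5/1892 = -16188/2021 ≈ -8.0099)
√(o + y) = √(6400 - 16188/2021) = √(12918212/2021) = 2*√6526926613/2021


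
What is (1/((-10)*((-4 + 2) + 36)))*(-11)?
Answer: 11/340 ≈ 0.032353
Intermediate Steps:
(1/((-10)*((-4 + 2) + 36)))*(-11) = -1/(10*(-2 + 36))*(-11) = -1/10/34*(-11) = -1/10*1/34*(-11) = -1/340*(-11) = 11/340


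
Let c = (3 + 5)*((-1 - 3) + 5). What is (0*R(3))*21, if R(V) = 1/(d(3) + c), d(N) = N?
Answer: 0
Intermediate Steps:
c = 8 (c = 8*(-4 + 5) = 8*1 = 8)
R(V) = 1/11 (R(V) = 1/(3 + 8) = 1/11)
(0*R(3))*21 = (0*(1/11))*21 = 0*21 = 0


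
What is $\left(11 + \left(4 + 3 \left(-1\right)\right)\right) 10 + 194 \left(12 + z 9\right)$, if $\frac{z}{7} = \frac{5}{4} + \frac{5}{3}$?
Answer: $\frac{76191}{2} \approx 38096.0$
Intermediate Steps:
$z = \frac{245}{12}$ ($z = 7 \left(\frac{5}{4} + \frac{5}{3}\right) = 7 \cdot \frac{35}{12} = \frac{245}{12} \approx 20.417$)
$\left(11 + \left(4 + 3 \left(-1\right)\right)\right) 10 + 194 \left(12 + z 9\right) = \left(11 + \left(4 + 3 \left(-1\right)\right)\right) 10 + 194 \left(12 + \frac{245}{12} \cdot 9\right) = \left(11 + \left(4 - 3\right)\right) 10 + 194 \left(12 + \frac{735}{4}\right) = \left(11 + 1\right) 10 + 194 \cdot \frac{783}{4} = 12 \cdot 10 + \frac{75951}{2} = 120 + \frac{75951}{2} = \frac{76191}{2}$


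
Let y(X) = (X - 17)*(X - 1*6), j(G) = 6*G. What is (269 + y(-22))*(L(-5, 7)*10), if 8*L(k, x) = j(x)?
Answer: 142905/2 ≈ 71453.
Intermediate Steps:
y(X) = (-17 + X)*(-6 + X) (y(X) = (-17 + X)*(X - 6) = (-17 + X)*(-6 + X))
L(k, x) = 3*x/4 (L(k, x) = (6*x)/8 = 3*x/4)
(269 + y(-22))*(L(-5, 7)*10) = (269 + (102 + (-22)**2 - 23*(-22)))*(((3/4)*7)*10) = (269 + (102 + 484 + 506))*((21/4)*10) = (269 + 1092)*(105/2) = 1361*(105/2) = 142905/2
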